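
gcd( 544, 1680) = 16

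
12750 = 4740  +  8010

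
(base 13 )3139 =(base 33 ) 68a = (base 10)6808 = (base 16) 1a98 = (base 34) 5U8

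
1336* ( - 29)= - 38744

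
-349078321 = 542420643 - 891498964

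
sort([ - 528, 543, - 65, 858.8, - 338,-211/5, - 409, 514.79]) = [ - 528, - 409,-338 , - 65, - 211/5, 514.79,  543,858.8] 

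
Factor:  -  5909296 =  - 2^4*  369331^1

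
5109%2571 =2538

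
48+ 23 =71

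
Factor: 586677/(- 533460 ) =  - 195559/177820 = - 2^( - 2) *5^(-1) * 7^2 * 13^1 * 17^( - 1)  *307^1*523^(-1)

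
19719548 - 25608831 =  - 5889283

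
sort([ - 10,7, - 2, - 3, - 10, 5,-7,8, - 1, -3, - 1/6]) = [ - 10, - 10 , - 7, - 3, - 3, - 2, - 1, - 1/6, 5, 7,  8 ] 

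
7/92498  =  1/13214 = 0.00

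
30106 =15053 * 2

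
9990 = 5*1998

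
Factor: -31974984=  - 2^3 *3^2* 101^1*4397^1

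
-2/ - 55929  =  2/55929  =  0.00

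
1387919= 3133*443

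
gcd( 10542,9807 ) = 21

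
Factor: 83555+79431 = 162986 = 2^1*227^1*359^1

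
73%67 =6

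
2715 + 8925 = 11640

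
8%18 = 8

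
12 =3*4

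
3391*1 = 3391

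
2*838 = 1676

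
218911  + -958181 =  - 739270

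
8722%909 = 541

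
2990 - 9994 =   -  7004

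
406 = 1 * 406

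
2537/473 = 59/11  =  5.36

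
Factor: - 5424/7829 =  - 2^4*3^1*113^1*7829^ ( -1) 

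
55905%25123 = 5659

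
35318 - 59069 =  - 23751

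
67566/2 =33783 = 33783.00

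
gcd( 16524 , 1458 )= 486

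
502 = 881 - 379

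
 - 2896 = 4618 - 7514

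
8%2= 0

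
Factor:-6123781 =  - 6123781^1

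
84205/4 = 84205/4 = 21051.25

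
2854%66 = 16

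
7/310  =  7/310  =  0.02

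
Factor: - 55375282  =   - 2^1*107^1*258763^1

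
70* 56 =3920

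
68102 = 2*34051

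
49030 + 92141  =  141171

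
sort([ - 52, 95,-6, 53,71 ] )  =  [ - 52, - 6,53  ,  71,  95]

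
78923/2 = 39461  +  1/2 = 39461.50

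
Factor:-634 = - 2^1*317^1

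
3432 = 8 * 429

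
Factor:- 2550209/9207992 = -2^( - 3 )*31^(-1)*107^(-1 )*347^ ( - 1 )*2550209^1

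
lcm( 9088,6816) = 27264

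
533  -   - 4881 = 5414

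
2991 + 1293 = 4284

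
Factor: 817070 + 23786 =2^3*105107^1 = 840856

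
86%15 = 11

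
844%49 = 11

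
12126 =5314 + 6812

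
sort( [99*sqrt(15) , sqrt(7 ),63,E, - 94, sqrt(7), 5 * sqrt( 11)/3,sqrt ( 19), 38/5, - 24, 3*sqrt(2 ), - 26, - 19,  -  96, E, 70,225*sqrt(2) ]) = [ - 96, - 94,-26, - 24, - 19,sqrt( 7),sqrt( 7 ), E, E, 3*sqrt ( 2),sqrt( 19 ),  5*sqrt(11)/3,38/5, 63,70, 225*sqrt( 2 ),99*sqrt ( 15 )]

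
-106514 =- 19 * 5606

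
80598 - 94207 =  - 13609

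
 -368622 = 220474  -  589096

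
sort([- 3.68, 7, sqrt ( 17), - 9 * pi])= [ - 9*pi, - 3.68, sqrt(17),  7]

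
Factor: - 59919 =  - 3^1*19973^1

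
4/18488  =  1/4622 =0.00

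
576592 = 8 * 72074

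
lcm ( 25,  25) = 25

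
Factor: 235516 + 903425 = 3^5*43^1 *109^1 =1138941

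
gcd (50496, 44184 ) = 6312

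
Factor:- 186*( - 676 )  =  2^3*3^1*13^2*31^1 = 125736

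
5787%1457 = 1416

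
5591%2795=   1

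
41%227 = 41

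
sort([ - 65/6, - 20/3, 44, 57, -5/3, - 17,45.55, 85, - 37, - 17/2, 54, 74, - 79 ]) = [-79,-37,-17,- 65/6,-17/2, - 20/3, - 5/3,44, 45.55,54, 57, 74 , 85 ] 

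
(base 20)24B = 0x37b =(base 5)12031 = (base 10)891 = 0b1101111011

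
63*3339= 210357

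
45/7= 45/7 =6.43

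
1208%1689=1208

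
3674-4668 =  - 994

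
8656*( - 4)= - 34624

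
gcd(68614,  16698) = 2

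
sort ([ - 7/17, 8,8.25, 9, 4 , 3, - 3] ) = [ - 3,-7/17,3, 4,8, 8.25,9] 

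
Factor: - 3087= - 3^2*7^3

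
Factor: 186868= 2^2*11^1*31^1*137^1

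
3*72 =216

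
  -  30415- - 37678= 7263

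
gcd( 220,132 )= 44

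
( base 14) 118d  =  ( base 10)3065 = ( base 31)35r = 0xbf9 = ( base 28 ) 3PD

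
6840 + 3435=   10275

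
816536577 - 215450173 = 601086404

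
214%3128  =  214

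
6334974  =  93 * 68118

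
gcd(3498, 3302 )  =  2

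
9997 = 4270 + 5727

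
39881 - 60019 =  - 20138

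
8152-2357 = 5795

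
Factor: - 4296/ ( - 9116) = 2^1*3^1*43^ ( - 1)*53^ ( - 1)*179^1 = 1074/2279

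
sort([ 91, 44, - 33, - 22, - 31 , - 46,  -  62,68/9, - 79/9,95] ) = [ - 62 , - 46, - 33, - 31,-22, - 79/9 , 68/9,44,91, 95 ] 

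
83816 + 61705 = 145521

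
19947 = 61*327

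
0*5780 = 0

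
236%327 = 236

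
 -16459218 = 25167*( - 654 )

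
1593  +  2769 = 4362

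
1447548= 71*20388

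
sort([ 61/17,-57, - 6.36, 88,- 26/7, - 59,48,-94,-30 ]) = [ - 94, - 59,-57, - 30,-6.36, - 26/7 , 61/17,48,88] 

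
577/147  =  577/147 = 3.93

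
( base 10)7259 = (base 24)CEB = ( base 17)1820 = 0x1C5B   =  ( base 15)223e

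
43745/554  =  78+533/554 = 78.96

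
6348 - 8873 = -2525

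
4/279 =4/279 = 0.01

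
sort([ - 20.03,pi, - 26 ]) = [ - 26, - 20.03, pi ]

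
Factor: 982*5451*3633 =19447020306 = 2^1*3^2*7^1*23^1*79^1*173^1*491^1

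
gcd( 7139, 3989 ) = 1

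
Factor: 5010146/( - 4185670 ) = -2505073/2092835 = -5^( - 1 )*89^(  -  1)*4703^( - 1)*2505073^1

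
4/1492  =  1/373= 0.00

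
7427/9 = 7427/9 =825.22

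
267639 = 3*89213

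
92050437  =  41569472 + 50480965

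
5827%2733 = 361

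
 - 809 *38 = -30742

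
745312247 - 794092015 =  - 48779768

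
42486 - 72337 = -29851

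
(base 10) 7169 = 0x1C01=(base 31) 7E8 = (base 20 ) hi9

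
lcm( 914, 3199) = 6398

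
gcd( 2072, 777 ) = 259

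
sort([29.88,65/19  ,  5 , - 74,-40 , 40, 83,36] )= [ - 74, - 40,65/19,  5 , 29.88,36, 40,83 ] 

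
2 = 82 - 80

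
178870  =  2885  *62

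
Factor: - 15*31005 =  - 465075 = - 3^3* 5^2*13^1*53^1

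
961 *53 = 50933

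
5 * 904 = 4520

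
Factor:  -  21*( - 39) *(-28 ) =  - 2^2 * 3^2  *  7^2*13^1=   -22932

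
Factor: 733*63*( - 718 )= -2^1*3^2*7^1*359^1*733^1 = -33156522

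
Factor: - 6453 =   -  3^3*239^1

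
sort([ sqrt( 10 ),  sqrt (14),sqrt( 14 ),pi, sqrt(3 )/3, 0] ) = [ 0, sqrt( 3) /3,pi,sqrt( 10), sqrt(14),sqrt(14) ]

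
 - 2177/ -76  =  28 + 49/76= 28.64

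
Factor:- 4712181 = -3^1 *29^1*54163^1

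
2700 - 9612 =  - 6912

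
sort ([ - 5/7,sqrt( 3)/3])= [  -  5/7,sqrt(3) /3] 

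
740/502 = 1+119/251 = 1.47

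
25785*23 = 593055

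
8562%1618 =472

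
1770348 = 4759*372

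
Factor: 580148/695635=2^2 * 5^( - 1)*23^(-2) * 263^( - 1) * 145037^1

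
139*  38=5282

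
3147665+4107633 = 7255298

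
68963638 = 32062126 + 36901512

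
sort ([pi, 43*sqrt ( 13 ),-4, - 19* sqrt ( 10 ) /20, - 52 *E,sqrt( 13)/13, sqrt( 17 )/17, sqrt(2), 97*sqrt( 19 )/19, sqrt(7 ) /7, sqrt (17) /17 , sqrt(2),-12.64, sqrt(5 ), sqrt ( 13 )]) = [-52*E, - 12.64, - 4,-19 * sqrt(10) /20, sqrt(17 )/17,sqrt(17 ) /17,  sqrt(13)/13, sqrt(7) /7  ,  sqrt(2 ), sqrt ( 2),sqrt(5),pi, sqrt(13 ),97*sqrt( 19 ) /19, 43*sqrt (13 ) ] 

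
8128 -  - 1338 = 9466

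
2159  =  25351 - 23192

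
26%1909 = 26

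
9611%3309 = 2993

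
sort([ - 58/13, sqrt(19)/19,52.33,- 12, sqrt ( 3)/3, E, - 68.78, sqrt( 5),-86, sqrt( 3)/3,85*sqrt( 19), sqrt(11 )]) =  [ - 86,-68.78, - 12, - 58/13, sqrt( 19)/19, sqrt ( 3)/3, sqrt( 3)/3, sqrt (5), E, sqrt( 11), 52.33, 85*sqrt(19)]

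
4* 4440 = 17760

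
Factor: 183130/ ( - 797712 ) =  - 91565/398856 = -  2^(-3 )*3^( - 1)* 5^1*16619^ (-1 )*18313^1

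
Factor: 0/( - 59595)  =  0  =  0^1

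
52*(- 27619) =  - 1436188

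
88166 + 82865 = 171031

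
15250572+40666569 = 55917141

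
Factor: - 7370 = -2^1*5^1*11^1* 67^1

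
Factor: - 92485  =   - 5^1*53^1*349^1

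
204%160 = 44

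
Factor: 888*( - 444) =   -  2^5 * 3^2*37^2 = - 394272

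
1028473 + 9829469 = 10857942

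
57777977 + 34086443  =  91864420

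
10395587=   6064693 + 4330894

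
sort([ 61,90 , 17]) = [ 17,61,90]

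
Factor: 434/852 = 217/426   =  2^(-1 ) *3^( - 1 ) * 7^1*31^1*71^(-1 ) 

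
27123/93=291  +  20/31  =  291.65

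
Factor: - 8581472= -2^5*268171^1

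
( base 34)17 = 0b101001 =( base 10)41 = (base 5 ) 131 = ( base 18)25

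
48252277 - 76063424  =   - 27811147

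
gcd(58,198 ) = 2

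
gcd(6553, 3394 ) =1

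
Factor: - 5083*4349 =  - 22105967 =- 13^1*17^1 * 23^1*4349^1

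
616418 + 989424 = 1605842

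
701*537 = 376437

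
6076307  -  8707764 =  - 2631457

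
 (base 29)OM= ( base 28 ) pi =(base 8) 1316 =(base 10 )718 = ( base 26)11g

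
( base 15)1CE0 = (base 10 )6285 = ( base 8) 14215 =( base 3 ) 22121210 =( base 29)7dl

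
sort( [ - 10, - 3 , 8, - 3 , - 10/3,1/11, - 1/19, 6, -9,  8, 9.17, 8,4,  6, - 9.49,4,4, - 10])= [ - 10, - 10, - 9.49,-9, - 10/3, - 3, - 3 , - 1/19,1/11,4,4,4, 6,6,8, 8,8,9.17] 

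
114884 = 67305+47579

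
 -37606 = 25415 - 63021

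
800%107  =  51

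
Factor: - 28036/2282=-86/7 = - 2^1*7^( - 1)*43^1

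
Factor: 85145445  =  3^3*5^1*7^1*11^1 * 8191^1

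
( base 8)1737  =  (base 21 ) 254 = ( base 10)991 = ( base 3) 1100201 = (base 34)T5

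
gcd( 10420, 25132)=4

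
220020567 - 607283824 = - 387263257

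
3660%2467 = 1193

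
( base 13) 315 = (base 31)gt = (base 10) 525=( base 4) 20031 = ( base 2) 1000001101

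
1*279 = 279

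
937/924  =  1+13/924=   1.01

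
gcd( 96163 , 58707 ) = 1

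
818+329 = 1147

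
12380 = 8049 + 4331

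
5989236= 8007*748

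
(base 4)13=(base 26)7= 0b111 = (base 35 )7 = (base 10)7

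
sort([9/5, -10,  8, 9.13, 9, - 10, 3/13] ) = [ - 10, -10, 3/13,  9/5, 8,9, 9.13]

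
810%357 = 96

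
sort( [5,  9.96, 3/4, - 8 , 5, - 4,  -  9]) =[ - 9, - 8, - 4,  3/4,  5, 5, 9.96]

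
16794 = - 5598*( - 3 )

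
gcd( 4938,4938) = 4938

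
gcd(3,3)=3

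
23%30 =23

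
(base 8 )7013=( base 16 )e0b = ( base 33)39v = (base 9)4834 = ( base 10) 3595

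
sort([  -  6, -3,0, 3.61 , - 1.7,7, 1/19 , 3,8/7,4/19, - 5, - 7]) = [-7,  -  6, - 5, - 3, - 1.7,  0, 1/19,4/19,  8/7, 3 , 3.61,7]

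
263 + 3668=3931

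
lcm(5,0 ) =0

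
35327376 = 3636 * 9716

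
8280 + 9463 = 17743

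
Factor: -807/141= - 269/47 = - 47^(-1)*269^1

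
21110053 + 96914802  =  118024855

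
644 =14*46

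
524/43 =524/43 = 12.19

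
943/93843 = 943/93843= 0.01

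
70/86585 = 14/17317 = 0.00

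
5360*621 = 3328560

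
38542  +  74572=113114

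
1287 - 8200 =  - 6913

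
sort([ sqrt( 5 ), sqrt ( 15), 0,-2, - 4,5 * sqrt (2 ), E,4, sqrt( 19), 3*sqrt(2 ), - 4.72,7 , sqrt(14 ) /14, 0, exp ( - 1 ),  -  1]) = [ - 4.72, - 4, - 2,-1, 0, 0, sqrt ( 14)/14, exp ( - 1 ),sqrt ( 5),E,sqrt(15),4, 3*sqrt (2 ),sqrt( 19),7, 5*sqrt ( 2 ) ] 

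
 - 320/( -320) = 1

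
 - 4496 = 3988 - 8484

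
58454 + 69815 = 128269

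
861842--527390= 1389232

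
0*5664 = 0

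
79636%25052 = 4480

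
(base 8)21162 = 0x2272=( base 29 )AE2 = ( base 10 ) 8818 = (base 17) 1D8C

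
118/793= 118/793 = 0.15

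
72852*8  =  582816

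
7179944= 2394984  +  4784960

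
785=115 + 670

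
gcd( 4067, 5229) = 581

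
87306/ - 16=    - 5457 + 3/8   =  -5456.62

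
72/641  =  72/641 = 0.11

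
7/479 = 7/479 = 0.01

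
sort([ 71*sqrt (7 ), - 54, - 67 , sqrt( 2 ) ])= [  -  67, - 54,sqrt( 2),  71*sqrt(7)] 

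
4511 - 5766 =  - 1255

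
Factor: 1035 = 3^2*5^1 * 23^1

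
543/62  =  8 + 47/62  =  8.76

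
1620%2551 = 1620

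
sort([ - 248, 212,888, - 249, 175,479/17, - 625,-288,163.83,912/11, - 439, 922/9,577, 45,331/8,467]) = [ - 625, - 439, - 288, - 249, - 248,  479/17, 331/8,45, 912/11,922/9, 163.83, 175,212,  467,  577,  888]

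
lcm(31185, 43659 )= 218295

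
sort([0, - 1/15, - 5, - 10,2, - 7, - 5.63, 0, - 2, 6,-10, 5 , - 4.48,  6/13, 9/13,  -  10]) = [-10, - 10, - 10, - 7 ,-5.63, - 5, -4.48, - 2, - 1/15, 0, 0, 6/13, 9/13,2,5, 6 ] 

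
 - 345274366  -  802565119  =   - 1147839485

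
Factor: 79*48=2^4*3^1*79^1  =  3792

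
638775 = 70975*9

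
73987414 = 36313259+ 37674155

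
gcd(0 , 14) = 14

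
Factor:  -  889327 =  -889327^1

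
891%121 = 44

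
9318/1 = 9318 = 9318.00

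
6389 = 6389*1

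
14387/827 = 14387/827=17.40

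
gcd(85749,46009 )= 1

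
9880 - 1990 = 7890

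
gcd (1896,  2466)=6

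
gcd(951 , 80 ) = 1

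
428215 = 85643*5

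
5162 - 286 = 4876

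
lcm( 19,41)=779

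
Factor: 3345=3^1*5^1*223^1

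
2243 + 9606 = 11849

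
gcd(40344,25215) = 5043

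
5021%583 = 357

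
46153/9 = 46153/9 = 5128.11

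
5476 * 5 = 27380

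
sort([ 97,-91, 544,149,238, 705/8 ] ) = [-91,705/8, 97, 149, 238,544]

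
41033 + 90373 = 131406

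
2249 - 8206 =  -5957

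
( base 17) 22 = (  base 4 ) 210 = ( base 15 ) 26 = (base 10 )36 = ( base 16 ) 24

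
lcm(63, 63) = 63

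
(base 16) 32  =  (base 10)50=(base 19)2c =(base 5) 200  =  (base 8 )62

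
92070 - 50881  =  41189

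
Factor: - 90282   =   - 2^1*3^1*41^1 * 367^1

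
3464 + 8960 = 12424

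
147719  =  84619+63100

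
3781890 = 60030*63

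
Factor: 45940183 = 2521^1*18223^1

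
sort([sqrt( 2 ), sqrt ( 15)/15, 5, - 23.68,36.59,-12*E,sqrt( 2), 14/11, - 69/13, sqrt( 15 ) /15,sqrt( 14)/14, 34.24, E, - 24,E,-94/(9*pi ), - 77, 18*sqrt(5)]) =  [ - 77, - 12*E, - 24, - 23.68,  -  69/13, - 94/( 9*pi), sqrt( 15)/15, sqrt( 15) /15 , sqrt ( 14 ) /14, 14/11, sqrt(2) , sqrt (2 ), E, E,5, 34.24, 36.59, 18*sqrt( 5 ) ] 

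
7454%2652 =2150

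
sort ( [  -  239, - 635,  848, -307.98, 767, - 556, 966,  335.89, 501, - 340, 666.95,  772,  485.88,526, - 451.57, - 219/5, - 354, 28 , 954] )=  [ - 635, -556,-451.57,-354, - 340, - 307.98,  -  239, - 219/5 , 28,  335.89, 485.88, 501, 526, 666.95 , 767, 772, 848 , 954, 966 ] 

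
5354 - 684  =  4670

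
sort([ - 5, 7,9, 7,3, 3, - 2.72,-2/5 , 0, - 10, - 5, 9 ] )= [ - 10, - 5, - 5, - 2.72,-2/5 , 0, 3, 3, 7, 7,  9, 9]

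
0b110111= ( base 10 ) 55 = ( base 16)37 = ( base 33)1m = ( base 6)131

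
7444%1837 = 96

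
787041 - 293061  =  493980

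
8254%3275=1704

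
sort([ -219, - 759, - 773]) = [ - 773, - 759, - 219 ] 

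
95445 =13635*7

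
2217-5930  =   - 3713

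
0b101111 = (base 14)35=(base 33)1E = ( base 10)47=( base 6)115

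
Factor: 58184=2^3 * 7^1*1039^1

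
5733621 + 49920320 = 55653941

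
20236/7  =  2890 +6/7  =  2890.86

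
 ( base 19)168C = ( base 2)10001111100101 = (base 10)9189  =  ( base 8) 21745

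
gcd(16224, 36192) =1248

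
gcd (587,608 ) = 1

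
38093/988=38+ 549/988= 38.56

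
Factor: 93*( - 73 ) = -6789=- 3^1*31^1 * 73^1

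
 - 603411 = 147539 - 750950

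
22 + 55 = 77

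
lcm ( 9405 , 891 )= 84645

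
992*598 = 593216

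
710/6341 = 710/6341  =  0.11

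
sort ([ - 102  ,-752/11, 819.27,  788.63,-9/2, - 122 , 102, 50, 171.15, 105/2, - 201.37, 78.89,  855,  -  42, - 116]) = [ - 201.37, - 122,-116,-102,-752/11,-42 , - 9/2, 50 , 105/2, 78.89,102, 171.15,788.63, 819.27,855] 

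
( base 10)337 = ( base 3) 110111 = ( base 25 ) DC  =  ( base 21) G1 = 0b101010001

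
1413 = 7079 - 5666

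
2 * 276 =552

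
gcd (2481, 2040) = 3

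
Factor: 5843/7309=5843^1*7309^(  -  1)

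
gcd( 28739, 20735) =29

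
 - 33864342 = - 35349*958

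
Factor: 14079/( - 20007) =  - 3^ (- 3 ) * 19^1 = - 19/27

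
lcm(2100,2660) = 39900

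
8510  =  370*23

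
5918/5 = 5918/5=1183.60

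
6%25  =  6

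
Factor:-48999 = -3^1*16333^1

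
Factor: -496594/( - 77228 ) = 553/86 = 2^(-1)*7^1*43^(-1)*79^1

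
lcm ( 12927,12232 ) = 1137576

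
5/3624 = 5/3624 = 0.00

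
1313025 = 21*62525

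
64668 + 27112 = 91780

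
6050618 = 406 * 14903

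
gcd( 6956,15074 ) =2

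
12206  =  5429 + 6777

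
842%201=38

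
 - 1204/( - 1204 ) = 1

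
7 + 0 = 7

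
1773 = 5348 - 3575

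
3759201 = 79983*47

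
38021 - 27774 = 10247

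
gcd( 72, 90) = 18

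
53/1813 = 53/1813=0.03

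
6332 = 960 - -5372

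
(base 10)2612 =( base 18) 812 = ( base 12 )1618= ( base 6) 20032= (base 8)5064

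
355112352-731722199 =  - 376609847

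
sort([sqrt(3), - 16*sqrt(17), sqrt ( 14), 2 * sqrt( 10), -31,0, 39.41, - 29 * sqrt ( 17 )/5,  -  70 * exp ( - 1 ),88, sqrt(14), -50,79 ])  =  [ - 16*sqrt (17)  ,- 50, - 31,-70*exp( - 1),-29*sqrt(17) /5, 0, sqrt(3),sqrt(14),sqrt (14),  2*sqrt( 10), 39.41, 79, 88 ] 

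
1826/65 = 28 + 6/65 = 28.09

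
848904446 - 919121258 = -70216812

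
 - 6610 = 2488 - 9098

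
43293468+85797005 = 129090473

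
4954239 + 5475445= 10429684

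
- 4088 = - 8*511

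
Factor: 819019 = 379^1*2161^1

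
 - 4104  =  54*( - 76)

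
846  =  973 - 127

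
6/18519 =2/6173 = 0.00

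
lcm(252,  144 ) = 1008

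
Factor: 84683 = 19^1 *4457^1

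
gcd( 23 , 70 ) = 1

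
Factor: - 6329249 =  - 503^1*12583^1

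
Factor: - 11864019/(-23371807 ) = 3^1*157^1 * 373^( - 1 )*25189^1*62659^( - 1)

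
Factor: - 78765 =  - 3^1*5^1*59^1 *89^1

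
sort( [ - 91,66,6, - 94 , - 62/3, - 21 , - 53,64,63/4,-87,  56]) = [ - 94, - 91, - 87, - 53, - 21, - 62/3 , 6, 63/4,56, 64,66]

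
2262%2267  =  2262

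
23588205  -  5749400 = 17838805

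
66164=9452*7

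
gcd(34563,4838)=41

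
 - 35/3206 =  - 1 + 453/458=- 0.01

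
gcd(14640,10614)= 366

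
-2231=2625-4856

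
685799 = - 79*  ( - 8681)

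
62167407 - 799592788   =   -737425381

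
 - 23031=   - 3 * 7677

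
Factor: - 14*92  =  -2^3*7^1*23^1 = - 1288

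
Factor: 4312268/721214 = 2^1*13^ ( -1)*331^1*3257^1*27739^ ( - 1) = 2156134/360607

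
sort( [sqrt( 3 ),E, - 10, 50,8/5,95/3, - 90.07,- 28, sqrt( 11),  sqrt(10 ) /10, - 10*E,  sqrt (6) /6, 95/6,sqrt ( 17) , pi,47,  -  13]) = [ - 90.07, -28, - 10*E, - 13,  -  10,sqrt (10)/10, sqrt ( 6)/6,  8/5 , sqrt(3), E , pi , sqrt(11),sqrt( 17 ),95/6,95/3,  47,50]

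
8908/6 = 1484 + 2/3 = 1484.67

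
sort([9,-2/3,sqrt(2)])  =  [ - 2/3, sqrt(2 ),9]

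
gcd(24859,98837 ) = 1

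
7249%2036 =1141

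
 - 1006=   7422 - 8428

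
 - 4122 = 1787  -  5909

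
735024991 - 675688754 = 59336237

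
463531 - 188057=275474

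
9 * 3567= 32103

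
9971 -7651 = 2320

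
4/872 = 1/218 = 0.00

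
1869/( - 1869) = -1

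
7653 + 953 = 8606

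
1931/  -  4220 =-1+ 2289/4220 = - 0.46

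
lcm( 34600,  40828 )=2041400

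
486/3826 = 243/1913 = 0.13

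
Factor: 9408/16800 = 2^1*5^(-2 )*7^1= 14/25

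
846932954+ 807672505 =1654605459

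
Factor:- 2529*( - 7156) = 2^2*3^2*281^1*1789^1  =  18097524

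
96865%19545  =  18685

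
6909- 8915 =-2006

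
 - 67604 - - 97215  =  29611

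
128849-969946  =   - 841097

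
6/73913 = 6/73913 = 0.00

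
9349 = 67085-57736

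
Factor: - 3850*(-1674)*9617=61980603300 = 2^2*3^3 * 5^2*7^1*11^1  *  31^1*59^1*163^1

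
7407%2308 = 483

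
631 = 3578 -2947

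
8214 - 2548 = 5666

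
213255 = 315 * 677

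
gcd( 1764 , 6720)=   84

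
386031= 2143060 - 1757029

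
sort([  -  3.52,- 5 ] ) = [ - 5, -3.52 ] 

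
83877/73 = 1149= 1149.00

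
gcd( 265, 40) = 5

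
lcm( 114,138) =2622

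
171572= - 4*( - 42893)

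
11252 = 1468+9784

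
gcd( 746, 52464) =2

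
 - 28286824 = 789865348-818152172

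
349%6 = 1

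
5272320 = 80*65904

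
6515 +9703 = 16218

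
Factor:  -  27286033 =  - 19^1*41^1 * 35027^1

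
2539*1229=3120431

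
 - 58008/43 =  - 58008/43 = - 1349.02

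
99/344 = 99/344 = 0.29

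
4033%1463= 1107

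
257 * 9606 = 2468742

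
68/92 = 17/23  =  0.74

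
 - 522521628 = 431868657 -954390285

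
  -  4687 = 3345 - 8032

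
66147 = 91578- 25431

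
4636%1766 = 1104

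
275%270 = 5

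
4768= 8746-3978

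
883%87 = 13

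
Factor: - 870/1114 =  - 3^1*5^1*29^1*557^( - 1 ) =- 435/557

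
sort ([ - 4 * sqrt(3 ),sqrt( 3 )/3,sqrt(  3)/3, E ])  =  [ -4*sqrt ( 3),sqrt (3 )/3,  sqrt(3)/3,E]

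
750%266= 218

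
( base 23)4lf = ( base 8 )5066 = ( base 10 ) 2614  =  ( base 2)101000110110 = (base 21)5ja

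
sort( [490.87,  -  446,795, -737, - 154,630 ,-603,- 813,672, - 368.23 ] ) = [ - 813, - 737,  -  603, - 446,-368.23, - 154,490.87,630,672,795 ] 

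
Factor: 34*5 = 2^1*5^1 * 17^1 =170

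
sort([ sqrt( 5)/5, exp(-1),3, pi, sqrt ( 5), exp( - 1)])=[ exp(  -  1), exp( - 1),sqrt(5)/5, sqrt( 5),3,pi ] 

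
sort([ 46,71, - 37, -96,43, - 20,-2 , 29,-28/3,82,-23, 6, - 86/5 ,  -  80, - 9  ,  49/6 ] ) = [ - 96, - 80 , - 37, - 23,-20, - 86/5, -28/3, - 9,- 2, 6,49/6,29 , 43,46,71, 82] 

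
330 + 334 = 664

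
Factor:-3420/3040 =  - 2^( - 3)*3^2 = - 9/8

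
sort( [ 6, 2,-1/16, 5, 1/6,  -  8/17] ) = [ - 8/17,-1/16,1/6,  2,5, 6]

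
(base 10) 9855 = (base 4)2121333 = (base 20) 14cf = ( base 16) 267F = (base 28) cfr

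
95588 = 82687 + 12901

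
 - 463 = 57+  - 520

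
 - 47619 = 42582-90201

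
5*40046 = 200230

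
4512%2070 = 372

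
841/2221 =841/2221=0.38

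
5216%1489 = 749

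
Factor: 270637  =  127^1*2131^1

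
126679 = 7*18097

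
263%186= 77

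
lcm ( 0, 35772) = 0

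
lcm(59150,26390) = 1715350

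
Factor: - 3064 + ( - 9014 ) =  - 12078 = -2^1*3^2*11^1 * 61^1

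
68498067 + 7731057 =76229124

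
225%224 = 1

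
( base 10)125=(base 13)98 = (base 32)3T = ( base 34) 3n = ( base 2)1111101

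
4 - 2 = 2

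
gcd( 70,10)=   10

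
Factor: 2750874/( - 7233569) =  -2^1 * 3^1*23^( - 1)*179^( - 1)*251^( - 1 ) * 65497^1 = - 392982/1033367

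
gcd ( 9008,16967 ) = 1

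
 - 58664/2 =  - 29332= - 29332.00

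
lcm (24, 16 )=48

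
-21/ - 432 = 7/144  =  0.05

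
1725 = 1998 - 273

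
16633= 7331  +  9302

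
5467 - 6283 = -816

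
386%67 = 51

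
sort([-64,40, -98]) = [ - 98,  -  64,40 ]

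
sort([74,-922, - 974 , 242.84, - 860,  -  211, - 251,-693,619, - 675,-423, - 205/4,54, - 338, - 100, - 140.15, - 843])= [ - 974, - 922, - 860, - 843, - 693, - 675, - 423, - 338, - 251, - 211, - 140.15, - 100, - 205/4,54,74, 242.84,619 ]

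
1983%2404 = 1983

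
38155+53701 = 91856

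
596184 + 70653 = 666837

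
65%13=0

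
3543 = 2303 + 1240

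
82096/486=41048/243 = 168.92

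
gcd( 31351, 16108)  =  1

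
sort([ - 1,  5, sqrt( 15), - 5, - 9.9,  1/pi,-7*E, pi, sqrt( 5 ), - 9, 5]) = [ -7 *E , - 9.9, - 9  , - 5, - 1,1/pi,sqrt(5),  pi , sqrt( 15), 5, 5 ]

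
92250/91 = 92250/91 =1013.74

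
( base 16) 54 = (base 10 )84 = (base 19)48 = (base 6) 220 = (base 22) 3I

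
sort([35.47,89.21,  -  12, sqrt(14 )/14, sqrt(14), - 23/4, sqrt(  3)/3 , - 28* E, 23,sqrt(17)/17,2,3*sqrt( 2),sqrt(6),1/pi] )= [ - 28*E, - 12, - 23/4,sqrt(17)/17,sqrt ( 14)/14,1/pi , sqrt( 3)/3,  2,sqrt( 6),sqrt (14),3*sqrt(2 ),23,35.47, 89.21 ] 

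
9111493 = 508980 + 8602513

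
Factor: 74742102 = 2^1*3^4*353^1*1307^1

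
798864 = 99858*8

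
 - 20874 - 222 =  - 21096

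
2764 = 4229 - 1465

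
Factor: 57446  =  2^1*28723^1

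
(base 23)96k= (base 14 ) 1B15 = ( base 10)4919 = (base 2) 1001100110111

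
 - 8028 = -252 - 7776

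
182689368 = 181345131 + 1344237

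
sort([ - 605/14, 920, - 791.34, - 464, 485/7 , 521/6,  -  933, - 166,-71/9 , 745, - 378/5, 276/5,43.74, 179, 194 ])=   [-933,-791.34, - 464, - 166,- 378/5 , - 605/14, - 71/9, 43.74,  276/5,485/7, 521/6, 179, 194, 745, 920 ]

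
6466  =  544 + 5922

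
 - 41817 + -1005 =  - 42822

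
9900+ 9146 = 19046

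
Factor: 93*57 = 5301 = 3^2*19^1*31^1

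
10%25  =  10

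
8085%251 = 53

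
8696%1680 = 296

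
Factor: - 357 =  - 3^1*7^1*17^1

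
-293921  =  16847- 310768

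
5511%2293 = 925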